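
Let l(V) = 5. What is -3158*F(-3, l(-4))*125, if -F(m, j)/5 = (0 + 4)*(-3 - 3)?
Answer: -47370000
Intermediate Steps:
F(m, j) = 120 (F(m, j) = -5*(0 + 4)*(-3 - 3) = -20*(-6) = -5*(-24) = 120)
-3158*F(-3, l(-4))*125 = -378960*125 = -3158*15000 = -47370000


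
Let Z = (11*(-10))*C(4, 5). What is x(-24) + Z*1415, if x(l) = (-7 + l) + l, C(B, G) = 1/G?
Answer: -31185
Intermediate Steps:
Z = -22 (Z = (11*(-10))/5 = -110*⅕ = -22)
x(l) = -7 + 2*l
x(-24) + Z*1415 = (-7 + 2*(-24)) - 22*1415 = (-7 - 48) - 31130 = -55 - 31130 = -31185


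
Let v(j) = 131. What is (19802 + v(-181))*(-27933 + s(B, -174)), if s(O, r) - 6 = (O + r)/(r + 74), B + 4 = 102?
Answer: -13916343548/25 ≈ -5.5665e+8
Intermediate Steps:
B = 98 (B = -4 + 102 = 98)
s(O, r) = 6 + (O + r)/(74 + r) (s(O, r) = 6 + (O + r)/(r + 74) = 6 + (O + r)/(74 + r))
(19802 + v(-181))*(-27933 + s(B, -174)) = (19802 + 131)*(-27933 + (444 + 98 + 7*(-174))/(74 - 174)) = 19933*(-27933 + (444 + 98 - 1218)/(-100)) = 19933*(-27933 - 1/100*(-676)) = 19933*(-27933 + 169/25) = 19933*(-698156/25) = -13916343548/25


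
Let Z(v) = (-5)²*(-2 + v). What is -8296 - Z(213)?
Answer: -13571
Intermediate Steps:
Z(v) = -50 + 25*v (Z(v) = 25*(-2 + v) = -50 + 25*v)
-8296 - Z(213) = -8296 - (-50 + 25*213) = -8296 - (-50 + 5325) = -8296 - 1*5275 = -8296 - 5275 = -13571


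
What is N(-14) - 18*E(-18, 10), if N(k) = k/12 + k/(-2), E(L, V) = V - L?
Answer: -2989/6 ≈ -498.17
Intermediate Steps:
N(k) = -5*k/12 (N(k) = k*(1/12) + k*(-½) = k/12 - k/2 = -5*k/12)
N(-14) - 18*E(-18, 10) = -5/12*(-14) - 18*(10 - 1*(-18)) = 35/6 - 18*(10 + 18) = 35/6 - 18*28 = 35/6 - 504 = -2989/6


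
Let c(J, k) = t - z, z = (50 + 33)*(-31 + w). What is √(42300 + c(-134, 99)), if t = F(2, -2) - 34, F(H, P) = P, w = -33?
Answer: 2*√11894 ≈ 218.12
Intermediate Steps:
t = -36 (t = -2 - 34 = -36)
z = -5312 (z = (50 + 33)*(-31 - 33) = 83*(-64) = -5312)
c(J, k) = 5276 (c(J, k) = -36 - 1*(-5312) = -36 + 5312 = 5276)
√(42300 + c(-134, 99)) = √(42300 + 5276) = √47576 = 2*√11894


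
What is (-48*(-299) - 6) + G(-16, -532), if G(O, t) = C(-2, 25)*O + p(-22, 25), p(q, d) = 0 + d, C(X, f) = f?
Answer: 13971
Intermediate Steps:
p(q, d) = d
G(O, t) = 25 + 25*O (G(O, t) = 25*O + 25 = 25 + 25*O)
(-48*(-299) - 6) + G(-16, -532) = (-48*(-299) - 6) + (25 + 25*(-16)) = (14352 - 6) + (25 - 400) = 14346 - 375 = 13971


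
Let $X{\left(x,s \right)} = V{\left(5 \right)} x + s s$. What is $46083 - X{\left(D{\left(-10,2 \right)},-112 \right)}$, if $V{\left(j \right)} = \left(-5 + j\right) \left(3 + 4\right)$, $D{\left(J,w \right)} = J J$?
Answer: $33539$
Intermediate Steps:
$D{\left(J,w \right)} = J^{2}$
$V{\left(j \right)} = -35 + 7 j$ ($V{\left(j \right)} = \left(-5 + j\right) 7 = -35 + 7 j$)
$X{\left(x,s \right)} = s^{2}$ ($X{\left(x,s \right)} = \left(-35 + 7 \cdot 5\right) x + s s = \left(-35 + 35\right) x + s^{2} = 0 x + s^{2} = 0 + s^{2} = s^{2}$)
$46083 - X{\left(D{\left(-10,2 \right)},-112 \right)} = 46083 - \left(-112\right)^{2} = 46083 - 12544 = 33539$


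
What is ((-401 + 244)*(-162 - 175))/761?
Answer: 52909/761 ≈ 69.526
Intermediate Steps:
((-401 + 244)*(-162 - 175))/761 = -157*(-337)*(1/761) = 52909*(1/761) = 52909/761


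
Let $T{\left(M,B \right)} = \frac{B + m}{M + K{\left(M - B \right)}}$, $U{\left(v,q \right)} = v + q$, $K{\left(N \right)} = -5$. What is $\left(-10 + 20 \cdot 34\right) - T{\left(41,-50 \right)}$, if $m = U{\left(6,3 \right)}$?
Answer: $\frac{24161}{36} \approx 671.14$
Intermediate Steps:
$U{\left(v,q \right)} = q + v$
$m = 9$ ($m = 3 + 6 = 9$)
$T{\left(M,B \right)} = \frac{9 + B}{-5 + M}$ ($T{\left(M,B \right)} = \frac{B + 9}{M - 5} = \frac{9 + B}{-5 + M}$)
$\left(-10 + 20 \cdot 34\right) - T{\left(41,-50 \right)} = \left(-10 + 20 \cdot 34\right) - \frac{9 - 50}{-5 + 41} = \left(-10 + 680\right) - \frac{1}{36} \left(-41\right) = 670 - \frac{1}{36} \left(-41\right) = 670 - - \frac{41}{36} = 670 + \frac{41}{36} = \frac{24161}{36}$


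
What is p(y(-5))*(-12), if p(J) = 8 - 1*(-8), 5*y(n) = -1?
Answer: -192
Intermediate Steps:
y(n) = -⅕ (y(n) = (⅕)*(-1) = -⅕)
p(J) = 16 (p(J) = 8 + 8 = 16)
p(y(-5))*(-12) = 16*(-12) = -192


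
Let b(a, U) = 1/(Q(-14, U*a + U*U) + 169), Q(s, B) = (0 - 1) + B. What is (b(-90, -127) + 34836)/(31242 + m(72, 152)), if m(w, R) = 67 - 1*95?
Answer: 965897773/865470578 ≈ 1.1160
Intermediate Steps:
m(w, R) = -28 (m(w, R) = 67 - 95 = -28)
Q(s, B) = -1 + B
b(a, U) = 1/(168 + U**2 + U*a) (b(a, U) = 1/((-1 + (U*a + U*U)) + 169) = 1/((-1 + (U*a + U**2)) + 169) = 1/((-1 + (U**2 + U*a)) + 169) = 1/((-1 + U**2 + U*a) + 169) = 1/(168 + U**2 + U*a))
(b(-90, -127) + 34836)/(31242 + m(72, 152)) = (1/(168 - 127*(-127 - 90)) + 34836)/(31242 - 28) = (1/(168 - 127*(-217)) + 34836)/31214 = (1/(168 + 27559) + 34836)*(1/31214) = (1/27727 + 34836)*(1/31214) = (965897773/27727)*(1/31214) = 965897773/865470578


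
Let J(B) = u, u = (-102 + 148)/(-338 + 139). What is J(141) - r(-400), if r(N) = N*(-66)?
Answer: -5253646/199 ≈ -26400.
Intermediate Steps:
u = -46/199 (u = 46/(-199) = 46*(-1/199) = -46/199 ≈ -0.23116)
r(N) = -66*N
J(B) = -46/199
J(141) - r(-400) = -46/199 - (-66)*(-400) = -46/199 - 1*26400 = -46/199 - 26400 = -5253646/199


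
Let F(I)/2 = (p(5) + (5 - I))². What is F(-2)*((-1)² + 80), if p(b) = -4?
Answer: 1458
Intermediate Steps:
F(I) = 2*(1 - I)² (F(I) = 2*(-4 + (5 - I))² = 2*(1 - I)²)
F(-2)*((-1)² + 80) = (2*(-1 - 2)²)*((-1)² + 80) = (2*(-3)²)*(1 + 80) = (2*9)*81 = 18*81 = 1458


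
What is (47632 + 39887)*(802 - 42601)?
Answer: -3658206681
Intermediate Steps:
(47632 + 39887)*(802 - 42601) = 87519*(-41799) = -3658206681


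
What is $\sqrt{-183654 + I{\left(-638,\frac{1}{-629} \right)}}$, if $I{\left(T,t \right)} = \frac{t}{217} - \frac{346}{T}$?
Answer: $\frac{2 i \sqrt{87044481508630438254}}{43541267} \approx 428.55 i$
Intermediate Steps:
$I{\left(T,t \right)} = - \frac{346}{T} + \frac{t}{217}$ ($I{\left(T,t \right)} = t \frac{1}{217} - \frac{346}{T} = \frac{t}{217} - \frac{346}{T} = - \frac{346}{T} + \frac{t}{217}$)
$\sqrt{-183654 + I{\left(-638,\frac{1}{-629} \right)}} = \sqrt{-183654 + \left(- \frac{346}{-638} + \frac{1}{217 \left(-629\right)}\right)} = \sqrt{-183654 + \left(\left(-346\right) \left(- \frac{1}{638}\right) + \frac{1}{217} \left(- \frac{1}{629}\right)\right)} = \sqrt{-183654 + \left(\frac{173}{319} - \frac{1}{136493}\right)} = \sqrt{-183654 + \frac{23612970}{43541267}} = \sqrt{- \frac{7996504236648}{43541267}} = \frac{2 i \sqrt{87044481508630438254}}{43541267}$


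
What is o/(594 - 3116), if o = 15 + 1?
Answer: -8/1261 ≈ -0.0063442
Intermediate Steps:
o = 16
o/(594 - 3116) = 16/(594 - 3116) = 16/(-2522) = -1/2522*16 = -8/1261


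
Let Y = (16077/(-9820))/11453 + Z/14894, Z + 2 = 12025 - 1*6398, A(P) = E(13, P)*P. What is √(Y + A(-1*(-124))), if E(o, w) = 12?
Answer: √261022122639426392995605855/418776310810 ≈ 38.579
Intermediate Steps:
A(P) = 12*P
Z = 5625 (Z = -2 + (12025 - 1*6398) = -2 + (12025 - 6398) = -2 + 5627 = 5625)
Y = 316197818331/837552621620 (Y = (16077/(-9820))/11453 + 5625/14894 = (16077*(-1/9820))*(1/11453) + 5625*(1/14894) = -16077/9820*1/11453 + 5625/14894 = -16077/112468460 + 5625/14894 = 316197818331/837552621620 ≈ 0.37753)
√(Y + A(-1*(-124))) = √(316197818331/837552621620 + 12*(-1*(-124))) = √(316197818331/837552621620 + 12*124) = √(316197818331/837552621620 + 1488) = √(1246594498788891/837552621620) = √261022122639426392995605855/418776310810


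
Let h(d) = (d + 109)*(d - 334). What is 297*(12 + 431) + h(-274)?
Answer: 231891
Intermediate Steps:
h(d) = (-334 + d)*(109 + d) (h(d) = (109 + d)*(-334 + d) = (-334 + d)*(109 + d))
297*(12 + 431) + h(-274) = 297*(12 + 431) + (-36406 + (-274)**2 - 225*(-274)) = 297*443 + (-36406 + 75076 + 61650) = 131571 + 100320 = 231891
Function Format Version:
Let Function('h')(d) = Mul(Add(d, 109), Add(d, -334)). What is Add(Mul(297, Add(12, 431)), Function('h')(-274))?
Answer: 231891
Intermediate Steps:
Function('h')(d) = Mul(Add(-334, d), Add(109, d)) (Function('h')(d) = Mul(Add(109, d), Add(-334, d)) = Mul(Add(-334, d), Add(109, d)))
Add(Mul(297, Add(12, 431)), Function('h')(-274)) = Add(Mul(297, Add(12, 431)), Add(-36406, Pow(-274, 2), Mul(-225, -274))) = Add(Mul(297, 443), Add(-36406, 75076, 61650)) = Add(131571, 100320) = 231891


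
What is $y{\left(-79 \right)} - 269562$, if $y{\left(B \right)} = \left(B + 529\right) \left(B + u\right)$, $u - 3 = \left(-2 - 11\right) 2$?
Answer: $-315462$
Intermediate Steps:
$u = -23$ ($u = 3 + \left(-2 - 11\right) 2 = 3 - 26 = -23$)
$y{\left(B \right)} = \left(-23 + B\right) \left(529 + B\right)$ ($y{\left(B \right)} = \left(B + 529\right) \left(B - 23\right) = \left(529 + B\right) \left(-23 + B\right) = \left(-23 + B\right) \left(529 + B\right)$)
$y{\left(-79 \right)} - 269562 = \left(-12167 + \left(-79\right)^{2} + 506 \left(-79\right)\right) - 269562 = \left(-12167 + 6241 - 39974\right) - 269562 = -45900 - 269562 = -315462$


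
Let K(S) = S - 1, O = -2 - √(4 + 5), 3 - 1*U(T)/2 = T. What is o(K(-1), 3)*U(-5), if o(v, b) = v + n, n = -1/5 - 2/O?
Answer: -144/5 ≈ -28.800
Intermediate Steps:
U(T) = 6 - 2*T
O = -5 (O = -2 - √9 = -2 - 1*3 = -2 - 3 = -5)
K(S) = -1 + S
n = ⅕ (n = -1/5 - 2/(-5) = -1*⅕ - 2*(-⅕) = -⅕ + ⅖ = ⅕ ≈ 0.20000)
o(v, b) = ⅕ + v (o(v, b) = v + ⅕ = ⅕ + v)
o(K(-1), 3)*U(-5) = (⅕ + (-1 - 1))*(6 - 2*(-5)) = (⅕ - 2)*(6 + 10) = -9/5*16 = -144/5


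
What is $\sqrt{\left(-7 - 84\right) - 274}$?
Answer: $i \sqrt{365} \approx 19.105 i$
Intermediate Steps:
$\sqrt{\left(-7 - 84\right) - 274} = \sqrt{-91 - 274} = \sqrt{-365} = i \sqrt{365}$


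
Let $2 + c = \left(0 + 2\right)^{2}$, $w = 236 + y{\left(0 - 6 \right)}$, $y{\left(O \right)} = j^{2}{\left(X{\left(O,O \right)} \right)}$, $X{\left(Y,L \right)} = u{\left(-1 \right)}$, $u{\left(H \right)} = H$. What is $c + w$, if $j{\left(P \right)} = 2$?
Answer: $242$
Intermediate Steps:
$X{\left(Y,L \right)} = -1$
$y{\left(O \right)} = 4$ ($y{\left(O \right)} = 2^{2} = 4$)
$w = 240$ ($w = 236 + 4 = 240$)
$c = 2$ ($c = -2 + \left(0 + 2\right)^{2} = -2 + 2^{2} = -2 + 4 = 2$)
$c + w = 2 + 240 = 242$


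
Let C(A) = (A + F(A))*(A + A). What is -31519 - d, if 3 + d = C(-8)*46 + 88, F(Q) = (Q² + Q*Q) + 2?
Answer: 58188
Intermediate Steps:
F(Q) = 2 + 2*Q² (F(Q) = (Q² + Q²) + 2 = 2*Q² + 2 = 2 + 2*Q²)
C(A) = 2*A*(2 + A + 2*A²) (C(A) = (A + (2 + 2*A²))*(A + A) = (2 + A + 2*A²)*(2*A) = 2*A*(2 + A + 2*A²))
d = -89707 (d = -3 + ((2*(-8)*(2 - 8 + 2*(-8)²))*46 + 88) = -3 + ((2*(-8)*(2 - 8 + 2*64))*46 + 88) = -3 + ((2*(-8)*(2 - 8 + 128))*46 + 88) = -3 + ((2*(-8)*122)*46 + 88) = -3 + (-1952*46 + 88) = -3 + (-89792 + 88) = -3 - 89704 = -89707)
-31519 - d = -31519 - 1*(-89707) = -31519 + 89707 = 58188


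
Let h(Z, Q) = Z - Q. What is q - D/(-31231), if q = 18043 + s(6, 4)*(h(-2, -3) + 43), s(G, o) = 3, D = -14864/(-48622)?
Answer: 13799493092607/759256841 ≈ 18175.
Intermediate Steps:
D = 7432/24311 (D = -14864*(-1/48622) = 7432/24311 ≈ 0.30571)
q = 18175 (q = 18043 + 3*((-2 - 1*(-3)) + 43) = 18043 + 3*((-2 + 3) + 43) = 18043 + 3*(1 + 43) = 18043 + 3*44 = 18043 + 132 = 18175)
q - D/(-31231) = 18175 - 7432/(24311*(-31231)) = 18175 - 7432*(-1)/(24311*31231) = 18175 - 1*(-7432/759256841) = 18175 + 7432/759256841 = 13799493092607/759256841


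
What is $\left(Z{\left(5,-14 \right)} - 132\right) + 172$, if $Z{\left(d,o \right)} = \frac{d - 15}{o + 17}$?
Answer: $\frac{110}{3} \approx 36.667$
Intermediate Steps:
$Z{\left(d,o \right)} = \frac{-15 + d}{17 + o}$
$\left(Z{\left(5,-14 \right)} - 132\right) + 172 = \left(\frac{-15 + 5}{17 - 14} - 132\right) + 172 = \left(\frac{1}{3} \left(-10\right) - 132\right) + 172 = \left(- \frac{10}{3} - 132\right) + 172 = - \frac{406}{3} + 172 = \frac{110}{3}$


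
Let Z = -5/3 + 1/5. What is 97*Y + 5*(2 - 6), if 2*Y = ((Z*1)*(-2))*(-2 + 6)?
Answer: 8236/15 ≈ 549.07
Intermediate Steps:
Z = -22/15 (Z = -5*⅓ + 1*(⅕) = -5/3 + ⅕ = -22/15 ≈ -1.4667)
Y = 88/15 (Y = ((-22/15*1*(-2))*(-2 + 6))/2 = (-22/15*(-2)*4)/2 = ((44/15)*4)/2 = (½)*(176/15) = 88/15 ≈ 5.8667)
97*Y + 5*(2 - 6) = 97*(88/15) + 5*(2 - 6) = 8536/15 + 5*(-4) = 8536/15 - 20 = 8236/15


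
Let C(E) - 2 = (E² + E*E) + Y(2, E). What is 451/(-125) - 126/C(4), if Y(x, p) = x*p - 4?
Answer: -16444/2375 ≈ -6.9238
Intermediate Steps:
Y(x, p) = -4 + p*x (Y(x, p) = p*x - 4 = -4 + p*x)
C(E) = -2 + 2*E + 2*E² (C(E) = 2 + ((E² + E*E) + (-4 + E*2)) = 2 + ((E² + E²) + (-4 + 2*E)) = 2 + (2*E² + (-4 + 2*E)) = 2 + (-4 + 2*E + 2*E²) = -2 + 2*E + 2*E²)
451/(-125) - 126/C(4) = 451/(-125) - 126/(-2 + 2*4 + 2*4²) = 451*(-1/125) - 126/(-2 + 8 + 2*16) = -451/125 - 126/(-2 + 8 + 32) = -451/125 - 126/38 = -451/125 - 126*1/38 = -451/125 - 63/19 = -16444/2375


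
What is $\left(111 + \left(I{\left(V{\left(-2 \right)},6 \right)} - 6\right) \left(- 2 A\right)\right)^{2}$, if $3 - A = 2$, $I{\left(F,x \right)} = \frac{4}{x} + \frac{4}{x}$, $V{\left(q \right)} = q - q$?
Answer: $\frac{130321}{9} \approx 14480.0$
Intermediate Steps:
$V{\left(q \right)} = 0$
$I{\left(F,x \right)} = \frac{8}{x}$
$A = 1$ ($A = 3 - 2 = 1$)
$\left(111 + \left(I{\left(V{\left(-2 \right)},6 \right)} - 6\right) \left(- 2 A\right)\right)^{2} = \left(111 + \left(\frac{8}{6} - 6\right) \left(\left(-2\right) 1\right)\right)^{2} = \left(111 + \left(8 \cdot \frac{1}{6} - 6\right) \left(-2\right)\right)^{2} = \left(111 + \left(\frac{4}{3} - 6\right) \left(-2\right)\right)^{2} = \left(111 - - \frac{28}{3}\right)^{2} = \left(111 + \frac{28}{3}\right)^{2} = \left(\frac{361}{3}\right)^{2} = \frac{130321}{9}$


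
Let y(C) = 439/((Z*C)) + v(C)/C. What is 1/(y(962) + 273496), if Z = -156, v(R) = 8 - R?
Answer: 150072/41043942449 ≈ 3.6564e-6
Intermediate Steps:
y(C) = -439/(156*C) + (8 - C)/C (y(C) = 439/((-156*C)) + (8 - C)/C = 439*(-1/(156*C)) + (8 - C)/C = -439/(156*C) + (8 - C)/C)
1/(y(962) + 273496) = 1/((809/156 - 1*962)/962 + 273496) = 1/((809/156 - 962)/962 + 273496) = 1/((1/962)*(-149263/156) + 273496) = 1/(-149263/150072 + 273496) = 1/(41043942449/150072) = 150072/41043942449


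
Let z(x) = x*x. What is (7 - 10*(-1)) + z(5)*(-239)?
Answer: -5958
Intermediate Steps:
z(x) = x²
(7 - 10*(-1)) + z(5)*(-239) = (7 - 10*(-1)) + 5²*(-239) = (7 + 10) + 25*(-239) = 17 - 5975 = -5958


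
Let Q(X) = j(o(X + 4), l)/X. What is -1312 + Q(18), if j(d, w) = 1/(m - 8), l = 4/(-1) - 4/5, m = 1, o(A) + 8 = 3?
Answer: -165313/126 ≈ -1312.0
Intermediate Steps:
o(A) = -5 (o(A) = -8 + 3 = -5)
l = -24/5 (l = 4*(-1) - 4*⅕ = -4 - ⅘ = -24/5 ≈ -4.8000)
j(d, w) = -⅐ (j(d, w) = 1/(1 - 8) = 1/(-7) = -⅐)
Q(X) = -1/(7*X)
-1312 + Q(18) = -1312 - ⅐/18 = -1312 - ⅐*1/18 = -1312 - 1/126 = -165313/126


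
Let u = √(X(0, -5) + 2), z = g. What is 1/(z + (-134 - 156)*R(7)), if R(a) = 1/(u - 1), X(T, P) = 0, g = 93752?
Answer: 46731/4367488622 + 145*√2/4367488622 ≈ 1.0747e-5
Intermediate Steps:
z = 93752
u = √2 (u = √(0 + 2) = √2 ≈ 1.4142)
R(a) = 1/(-1 + √2) (R(a) = 1/(√2 - 1) = 1/(-1 + √2))
1/(z + (-134 - 156)*R(7)) = 1/(93752 + (-134 - 156)*(1 + √2)) = 1/(93752 - 290*(1 + √2)) = 1/(93752 + (-290 - 290*√2)) = 1/(93462 - 290*√2)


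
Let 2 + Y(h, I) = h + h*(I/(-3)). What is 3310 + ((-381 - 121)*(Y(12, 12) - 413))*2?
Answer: 456114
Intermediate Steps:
Y(h, I) = -2 + h - I*h/3 (Y(h, I) = -2 + (h + h*(I/(-3))) = -2 + (h + h*(I*(-⅓))) = -2 + (h + h*(-I/3)) = -2 + (h - I*h/3) = -2 + h - I*h/3)
3310 + ((-381 - 121)*(Y(12, 12) - 413))*2 = 3310 + ((-381 - 121)*((-2 + 12 - ⅓*12*12) - 413))*2 = 3310 - 502*((-2 + 12 - 48) - 413)*2 = 3310 - 502*(-38 - 413)*2 = 3310 - 502*(-451)*2 = 3310 + 226402*2 = 3310 + 452804 = 456114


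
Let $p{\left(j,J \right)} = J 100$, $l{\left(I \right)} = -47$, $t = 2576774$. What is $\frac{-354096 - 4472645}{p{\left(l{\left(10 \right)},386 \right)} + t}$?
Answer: $- \frac{4826741}{2615374} \approx -1.8455$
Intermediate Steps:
$p{\left(j,J \right)} = 100 J$
$\frac{-354096 - 4472645}{p{\left(l{\left(10 \right)},386 \right)} + t} = \frac{-354096 - 4472645}{100 \cdot 386 + 2576774} = - \frac{4826741}{38600 + 2576774} = - \frac{4826741}{2615374}$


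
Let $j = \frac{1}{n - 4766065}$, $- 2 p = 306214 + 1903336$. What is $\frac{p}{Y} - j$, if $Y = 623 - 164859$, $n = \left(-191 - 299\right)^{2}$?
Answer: $\frac{5000173147111}{743326387740} \approx 6.7268$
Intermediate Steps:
$n = 240100$ ($n = \left(-490\right)^{2} = 240100$)
$p = -1104775$ ($p = - \frac{306214 + 1903336}{2} = \left(- \frac{1}{2}\right) 2209550 = -1104775$)
$Y = -164236$ ($Y = 623 - 164859 = -164236$)
$j = - \frac{1}{4525965}$ ($j = \frac{1}{240100 - 4766065} = \frac{1}{-4525965} = - \frac{1}{4525965} \approx -2.2095 \cdot 10^{-7}$)
$\frac{p}{Y} - j = - \frac{1104775}{-164236} - - \frac{1}{4525965} = \left(-1104775\right) \left(- \frac{1}{164236}\right) + \frac{1}{4525965} = \frac{1104775}{164236} + \frac{1}{4525965} = \frac{5000173147111}{743326387740}$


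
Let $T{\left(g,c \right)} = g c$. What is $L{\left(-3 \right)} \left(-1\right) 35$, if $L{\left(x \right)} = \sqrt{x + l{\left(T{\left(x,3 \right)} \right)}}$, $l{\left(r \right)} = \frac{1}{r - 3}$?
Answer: $- \frac{35 i \sqrt{111}}{6} \approx - 61.458 i$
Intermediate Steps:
$T{\left(g,c \right)} = c g$
$l{\left(r \right)} = \frac{1}{-3 + r}$
$L{\left(x \right)} = \sqrt{x + \frac{1}{-3 + 3 x}}$
$L{\left(-3 \right)} \left(-1\right) 35 = \frac{\sqrt{3} \sqrt{\frac{1}{-1 - 3} + 3 \left(-3\right)}}{3} \left(-1\right) 35 = \frac{\sqrt{3} \sqrt{\frac{1}{-4} - 9}}{3} \left(-1\right) 35 = \frac{\sqrt{3} \sqrt{- \frac{1}{4} - 9}}{3} \left(-1\right) 35 = \frac{\sqrt{3} \sqrt{- \frac{37}{4}}}{3} \left(-1\right) 35 = \frac{\sqrt{3} \frac{i \sqrt{37}}{2}}{3} \left(-1\right) 35 = \frac{i \sqrt{111}}{6} \left(-1\right) 35 = - \frac{i \sqrt{111}}{6} \cdot 35 = - \frac{35 i \sqrt{111}}{6}$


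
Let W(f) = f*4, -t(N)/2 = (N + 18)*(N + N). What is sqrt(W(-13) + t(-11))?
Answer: 16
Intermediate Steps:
t(N) = -4*N*(18 + N) (t(N) = -2*(N + 18)*(N + N) = -2*(18 + N)*2*N = -4*N*(18 + N))
W(f) = 4*f
sqrt(W(-13) + t(-11)) = sqrt(4*(-13) - 4*(-11)*(18 - 11)) = sqrt(-52 - 4*(-11)*7) = sqrt(-52 + 308) = sqrt(256) = 16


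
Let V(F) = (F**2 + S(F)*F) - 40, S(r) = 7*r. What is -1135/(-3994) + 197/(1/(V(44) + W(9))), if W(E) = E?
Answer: 12161846961/3994 ≈ 3.0450e+6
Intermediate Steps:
V(F) = -40 + 8*F**2 (V(F) = (F**2 + (7*F)*F) - 40 = (F**2 + 7*F**2) - 40 = 8*F**2 - 40 = -40 + 8*F**2)
-1135/(-3994) + 197/(1/(V(44) + W(9))) = -1135/(-3994) + 197/(1/((-40 + 8*44**2) + 9)) = -1135*(-1/3994) + 197/(1/((-40 + 8*1936) + 9)) = 1135/3994 + 197/(1/((-40 + 15488) + 9)) = 1135/3994 + 197/(1/(15448 + 9)) = 1135/3994 + 197/(1/15457) = 1135/3994 + 197*15457 = 1135/3994 + 3045029 = 12161846961/3994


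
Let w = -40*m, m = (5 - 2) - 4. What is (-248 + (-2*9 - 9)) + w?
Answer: -235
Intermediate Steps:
m = -1 (m = 3 - 4 = -1)
w = 40 (w = -40*(-1) = 40)
(-248 + (-2*9 - 9)) + w = (-248 + (-2*9 - 9)) + 40 = (-248 + (-18 - 9)) + 40 = (-248 - 27) + 40 = -275 + 40 = -235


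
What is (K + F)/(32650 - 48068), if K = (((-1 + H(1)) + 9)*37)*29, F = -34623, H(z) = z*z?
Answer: 12483/7709 ≈ 1.6193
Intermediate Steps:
H(z) = z**2
K = 9657 (K = (((-1 + 1**2) + 9)*37)*29 = (((-1 + 1) + 9)*37)*29 = ((0 + 9)*37)*29 = (9*37)*29 = 333*29 = 9657)
(K + F)/(32650 - 48068) = (9657 - 34623)/(32650 - 48068) = -24966/(-15418) = -24966*(-1/15418) = 12483/7709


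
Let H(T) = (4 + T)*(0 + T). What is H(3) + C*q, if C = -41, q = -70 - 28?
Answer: 4039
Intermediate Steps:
q = -98
H(T) = T*(4 + T) (H(T) = (4 + T)*T = T*(4 + T))
H(3) + C*q = 3*(4 + 3) - 41*(-98) = 3*7 + 4018 = 21 + 4018 = 4039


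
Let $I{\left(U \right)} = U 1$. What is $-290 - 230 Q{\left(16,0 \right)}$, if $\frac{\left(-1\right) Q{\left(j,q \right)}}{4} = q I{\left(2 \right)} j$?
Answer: $-290$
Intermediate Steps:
$I{\left(U \right)} = U$
$Q{\left(j,q \right)} = - 8 j q$ ($Q{\left(j,q \right)} = - 4 q 2 j = - 4 \cdot 2 q j = - 4 \cdot 2 j q = - 8 j q$)
$-290 - 230 Q{\left(16,0 \right)} = -290 - 230 \left(\left(-8\right) 16 \cdot 0\right) = -290 - 0 = -290 + 0 = -290$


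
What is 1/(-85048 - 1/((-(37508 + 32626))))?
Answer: -70134/5964756431 ≈ -1.1758e-5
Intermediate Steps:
1/(-85048 - 1/((-(37508 + 32626)))) = 1/(-85048 - 1/((-1*70134))) = 1/(-85048 - 1/(-70134)) = 1/(-85048 - 1*(-1/70134)) = 1/(-85048 + 1/70134) = 1/(-5964756431/70134) = -70134/5964756431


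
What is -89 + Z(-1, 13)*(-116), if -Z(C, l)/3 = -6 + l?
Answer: 2347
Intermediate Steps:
Z(C, l) = 18 - 3*l (Z(C, l) = -3*(-6 + l) = 18 - 3*l)
-89 + Z(-1, 13)*(-116) = -89 + (18 - 3*13)*(-116) = -89 + (18 - 39)*(-116) = -89 - 21*(-116) = -89 + 2436 = 2347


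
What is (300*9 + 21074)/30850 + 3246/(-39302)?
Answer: 208556662/303116675 ≈ 0.68804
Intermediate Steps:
(300*9 + 21074)/30850 + 3246/(-39302) = (2700 + 21074)*(1/30850) + 3246*(-1/39302) = 23774*(1/30850) - 1623/19651 = 11887/15425 - 1623/19651 = 208556662/303116675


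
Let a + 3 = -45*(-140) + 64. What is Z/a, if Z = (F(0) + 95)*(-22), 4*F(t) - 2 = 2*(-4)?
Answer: -2057/6361 ≈ -0.32338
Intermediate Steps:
F(t) = -3/2 (F(t) = ½ + (2*(-4))/4 = ½ + (¼)*(-8) = ½ - 2 = -3/2)
a = 6361 (a = -3 + (-45*(-140) + 64) = -3 + (6300 + 64) = -3 + 6364 = 6361)
Z = -2057 (Z = (-3/2 + 95)*(-22) = (187/2)*(-22) = -2057)
Z/a = -2057/6361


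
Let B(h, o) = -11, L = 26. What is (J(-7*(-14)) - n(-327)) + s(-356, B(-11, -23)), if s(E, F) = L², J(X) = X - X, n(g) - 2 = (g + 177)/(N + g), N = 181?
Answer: 49127/73 ≈ 672.97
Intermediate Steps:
n(g) = 2 + (177 + g)/(181 + g) (n(g) = 2 + (g + 177)/(181 + g) = 2 + (177 + g)/(181 + g))
J(X) = 0
s(E, F) = 676 (s(E, F) = 26² = 676)
(J(-7*(-14)) - n(-327)) + s(-356, B(-11, -23)) = (0 - (539 + 3*(-327))/(181 - 327)) + 676 = (0 - (539 - 981)/(-146)) + 676 = (0 - (-1)*(-442)/146) + 676 = (0 - 1*221/73) + 676 = (0 - 221/73) + 676 = -221/73 + 676 = 49127/73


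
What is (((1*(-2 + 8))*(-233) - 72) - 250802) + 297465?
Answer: 45193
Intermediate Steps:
(((1*(-2 + 8))*(-233) - 72) - 250802) + 297465 = (((1*6)*(-233) - 72) - 250802) + 297465 = ((6*(-233) - 72) - 250802) + 297465 = ((-1398 - 72) - 250802) + 297465 = (-1470 - 250802) + 297465 = -252272 + 297465 = 45193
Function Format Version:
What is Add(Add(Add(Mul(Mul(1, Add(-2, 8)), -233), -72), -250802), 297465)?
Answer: 45193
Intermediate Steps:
Add(Add(Add(Mul(Mul(1, Add(-2, 8)), -233), -72), -250802), 297465) = Add(Add(Add(Mul(Mul(1, 6), -233), -72), -250802), 297465) = Add(Add(Add(Mul(6, -233), -72), -250802), 297465) = Add(Add(Add(-1398, -72), -250802), 297465) = Add(Add(-1470, -250802), 297465) = Add(-252272, 297465) = 45193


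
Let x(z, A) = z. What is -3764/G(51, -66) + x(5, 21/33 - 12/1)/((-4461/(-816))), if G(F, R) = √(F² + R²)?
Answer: 1360/1487 - 3764*√773/2319 ≈ -44.213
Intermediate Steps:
-3764/G(51, -66) + x(5, 21/33 - 12/1)/((-4461/(-816))) = -3764/√(51² + (-66)²) + 5/((-4461/(-816))) = -3764/√(2601 + 4356) + 5/((-4461*(-1/816))) = -3764*√773/2319 + 5/(1487/272) = -3764*√773/2319 + 5*(272/1487) = -3764*√773/2319 + 1360/1487 = 1360/1487 - 3764*√773/2319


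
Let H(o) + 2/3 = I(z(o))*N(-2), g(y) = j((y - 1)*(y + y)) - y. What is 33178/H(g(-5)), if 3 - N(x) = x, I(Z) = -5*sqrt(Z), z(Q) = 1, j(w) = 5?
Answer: -99534/77 ≈ -1292.6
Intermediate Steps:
N(x) = 3 - x
g(y) = 5 - y
H(o) = -77/3 (H(o) = -2/3 + (-5*sqrt(1))*(3 - 1*(-2)) = -2/3 + (-5*1)*(3 + 2) = -2/3 - 5*5 = -2/3 - 25 = -77/3)
33178/H(g(-5)) = 33178/(-77/3) = 33178*(-3/77) = -99534/77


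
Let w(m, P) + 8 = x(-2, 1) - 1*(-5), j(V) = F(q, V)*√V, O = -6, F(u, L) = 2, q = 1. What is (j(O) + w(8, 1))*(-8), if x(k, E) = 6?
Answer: -24 - 16*I*√6 ≈ -24.0 - 39.192*I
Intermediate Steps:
j(V) = 2*√V
w(m, P) = 3 (w(m, P) = -8 + (6 - 1*(-5)) = -8 + (6 + 5) = -8 + 11 = 3)
(j(O) + w(8, 1))*(-8) = (2*√(-6) + 3)*(-8) = (2*(I*√6) + 3)*(-8) = (2*I*√6 + 3)*(-8) = (3 + 2*I*√6)*(-8) = -24 - 16*I*√6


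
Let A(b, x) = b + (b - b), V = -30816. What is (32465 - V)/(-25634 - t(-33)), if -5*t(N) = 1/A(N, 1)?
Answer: -10441365/4229611 ≈ -2.4686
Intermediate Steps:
A(b, x) = b (A(b, x) = b + 0 = b)
t(N) = -1/(5*N)
(32465 - V)/(-25634 - t(-33)) = (32465 - 1*(-30816))/(-25634 - (-1)/(5*(-33))) = (32465 + 30816)/(-25634 - (-1)*(-1)/(5*33)) = 63281/(-25634 - 1*1/165) = 63281/(-25634 - 1/165) = 63281/(-4229611/165) = 63281*(-165/4229611) = -10441365/4229611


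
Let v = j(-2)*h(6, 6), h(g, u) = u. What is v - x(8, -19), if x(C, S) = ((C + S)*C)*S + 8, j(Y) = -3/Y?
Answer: -1671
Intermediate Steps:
x(C, S) = 8 + C*S*(C + S) (x(C, S) = (C*(C + S))*S + 8 = C*S*(C + S) + 8 = 8 + C*S*(C + S))
v = 9 (v = -3/(-2)*6 = -3*(-1/2)*6 = (3/2)*6 = 9)
v - x(8, -19) = 9 - (8 + 8*(-19)**2 - 19*8**2) = 9 - (8 + 8*361 - 19*64) = 9 - (8 + 2888 - 1216) = 9 - 1*1680 = 9 - 1680 = -1671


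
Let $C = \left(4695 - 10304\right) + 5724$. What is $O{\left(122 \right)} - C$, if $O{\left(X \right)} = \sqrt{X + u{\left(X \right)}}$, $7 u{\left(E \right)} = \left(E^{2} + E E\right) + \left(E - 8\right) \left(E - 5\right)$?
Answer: $-115 + 2 \sqrt{1570} \approx -35.754$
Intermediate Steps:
$C = 115$ ($C = -5609 + 5724 = 115$)
$u{\left(E \right)} = \frac{2 E^{2}}{7} + \frac{\left(-8 + E\right) \left(-5 + E\right)}{7}$ ($u{\left(E \right)} = \frac{\left(E^{2} + E E\right) + \left(E - 8\right) \left(E - 5\right)}{7} = \frac{\left(E^{2} + E^{2}\right) + \left(-8 + E\right) \left(-5 + E\right)}{7} = \frac{2 E^{2} + \left(-8 + E\right) \left(-5 + E\right)}{7} = \frac{2 E^{2}}{7} + \frac{\left(-8 + E\right) \left(-5 + E\right)}{7}$)
$O{\left(X \right)} = \sqrt{\frac{40}{7} - \frac{6 X}{7} + \frac{3 X^{2}}{7}}$ ($O{\left(X \right)} = \sqrt{X + \left(\frac{40}{7} - \frac{13 X}{7} + \frac{3 X^{2}}{7}\right)} = \sqrt{\frac{40}{7} - \frac{6 X}{7} + \frac{3 X^{2}}{7}}$)
$O{\left(122 \right)} - C = \frac{\sqrt{280 - 5124 + 21 \cdot 122^{2}}}{7} - 115 = \frac{\sqrt{280 - 5124 + 21 \cdot 14884}}{7} - 115 = \frac{\sqrt{280 - 5124 + 312564}}{7} - 115 = \frac{\sqrt{307720}}{7} - 115 = \frac{14 \sqrt{1570}}{7} - 115 = 2 \sqrt{1570} - 115 = -115 + 2 \sqrt{1570}$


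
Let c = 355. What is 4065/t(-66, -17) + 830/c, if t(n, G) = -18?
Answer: -95209/426 ≈ -223.50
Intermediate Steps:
4065/t(-66, -17) + 830/c = 4065/(-18) + 830/355 = 4065*(-1/18) + 830*(1/355) = -1355/6 + 166/71 = -95209/426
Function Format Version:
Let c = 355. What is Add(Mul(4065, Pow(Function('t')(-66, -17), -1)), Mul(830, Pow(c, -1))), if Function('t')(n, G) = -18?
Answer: Rational(-95209, 426) ≈ -223.50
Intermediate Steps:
Add(Mul(4065, Pow(Function('t')(-66, -17), -1)), Mul(830, Pow(c, -1))) = Add(Mul(4065, Pow(-18, -1)), Mul(830, Pow(355, -1))) = Add(Mul(4065, Rational(-1, 18)), Mul(830, Rational(1, 355))) = Add(Rational(-1355, 6), Rational(166, 71)) = Rational(-95209, 426)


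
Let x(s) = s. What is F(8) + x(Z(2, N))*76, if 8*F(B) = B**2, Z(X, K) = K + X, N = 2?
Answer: 312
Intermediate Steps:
F(B) = B**2/8
F(8) + x(Z(2, N))*76 = (1/8)*8**2 + (2 + 2)*76 = (1/8)*64 + 4*76 = 8 + 304 = 312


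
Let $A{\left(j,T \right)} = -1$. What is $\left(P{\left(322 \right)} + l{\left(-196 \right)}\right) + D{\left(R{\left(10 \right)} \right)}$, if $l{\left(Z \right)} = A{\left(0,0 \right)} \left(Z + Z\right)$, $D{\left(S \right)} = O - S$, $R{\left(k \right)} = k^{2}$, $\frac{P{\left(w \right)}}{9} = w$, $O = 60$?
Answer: $3250$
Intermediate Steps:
$P{\left(w \right)} = 9 w$
$D{\left(S \right)} = 60 - S$
$l{\left(Z \right)} = - 2 Z$ ($l{\left(Z \right)} = - (Z + Z) = - 2 Z$)
$\left(P{\left(322 \right)} + l{\left(-196 \right)}\right) + D{\left(R{\left(10 \right)} \right)} = \left(9 \cdot 322 - -392\right) + \left(60 - 10^{2}\right) = \left(2898 + 392\right) + \left(60 - 100\right) = 3290 + \left(60 - 100\right) = 3290 - 40 = 3250$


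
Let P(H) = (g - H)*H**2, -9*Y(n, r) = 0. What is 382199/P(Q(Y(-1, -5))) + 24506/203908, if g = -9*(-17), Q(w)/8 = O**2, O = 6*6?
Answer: 6727280371755817/55976098051768320 ≈ 0.12018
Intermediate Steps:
O = 36
Y(n, r) = 0 (Y(n, r) = -1/9*0 = 0)
Q(w) = 10368 (Q(w) = 8*36**2 = 8*1296 = 10368)
g = 153
P(H) = H**2*(153 - H) (P(H) = (153 - H)*H**2 = H**2*(153 - H))
382199/P(Q(Y(-1, -5))) + 24506/203908 = 382199/((10368**2*(153 - 1*10368))) + 24506/203908 = 382199/((107495424*(153 - 10368))) + 24506*(1/203908) = 382199/((107495424*(-10215))) + 12253/101954 = 382199/(-1098065756160) + 12253/101954 = 382199*(-1/1098065756160) + 12253/101954 = -382199/1098065756160 + 12253/101954 = 6727280371755817/55976098051768320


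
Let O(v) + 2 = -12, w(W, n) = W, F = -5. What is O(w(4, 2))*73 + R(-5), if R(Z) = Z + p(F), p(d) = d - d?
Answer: -1027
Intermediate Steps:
p(d) = 0
R(Z) = Z (R(Z) = Z + 0 = Z)
O(v) = -14 (O(v) = -2 - 12 = -14)
O(w(4, 2))*73 + R(-5) = -14*73 - 5 = -1022 - 5 = -1027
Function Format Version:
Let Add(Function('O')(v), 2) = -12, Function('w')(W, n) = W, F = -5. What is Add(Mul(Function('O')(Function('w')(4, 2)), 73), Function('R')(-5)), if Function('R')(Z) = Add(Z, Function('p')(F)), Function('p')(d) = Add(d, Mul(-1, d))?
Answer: -1027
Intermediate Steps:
Function('p')(d) = 0
Function('R')(Z) = Z (Function('R')(Z) = Add(Z, 0) = Z)
Function('O')(v) = -14 (Function('O')(v) = Add(-2, -12) = -14)
Add(Mul(Function('O')(Function('w')(4, 2)), 73), Function('R')(-5)) = Add(Mul(-14, 73), -5) = Add(-1022, -5) = -1027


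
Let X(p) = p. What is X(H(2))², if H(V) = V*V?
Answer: 16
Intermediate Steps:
H(V) = V²
X(H(2))² = (2²)² = 4² = 16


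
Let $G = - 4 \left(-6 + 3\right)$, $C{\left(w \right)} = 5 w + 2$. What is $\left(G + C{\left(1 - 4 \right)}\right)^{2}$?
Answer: $1$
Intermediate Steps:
$C{\left(w \right)} = 2 + 5 w$
$G = 12$ ($G = \left(-4\right) \left(-3\right) = 12$)
$\left(G + C{\left(1 - 4 \right)}\right)^{2} = \left(12 + \left(2 + 5 \left(1 - 4\right)\right)\right)^{2} = \left(12 + \left(2 + 5 \left(-3\right)\right)\right)^{2} = \left(12 + \left(2 - 15\right)\right)^{2} = \left(12 - 13\right)^{2} = \left(-1\right)^{2} = 1$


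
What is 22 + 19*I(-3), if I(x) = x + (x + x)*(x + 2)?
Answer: 79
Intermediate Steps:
I(x) = x + 2*x*(2 + x) (I(x) = x + (2*x)*(2 + x) = x + 2*x*(2 + x))
22 + 19*I(-3) = 22 + 19*(-3*(5 + 2*(-3))) = 22 + 19*(-3*(5 - 6)) = 22 + 19*(-3*(-1)) = 22 + 19*3 = 22 + 57 = 79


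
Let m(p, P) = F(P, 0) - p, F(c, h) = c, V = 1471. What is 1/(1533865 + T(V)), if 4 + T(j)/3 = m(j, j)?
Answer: 1/1533853 ≈ 6.5195e-7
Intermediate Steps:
m(p, P) = P - p
T(j) = -12 (T(j) = -12 + 3*(j - j) = -12 + 3*0 = -12 + 0 = -12)
1/(1533865 + T(V)) = 1/(1533865 - 12) = 1/1533853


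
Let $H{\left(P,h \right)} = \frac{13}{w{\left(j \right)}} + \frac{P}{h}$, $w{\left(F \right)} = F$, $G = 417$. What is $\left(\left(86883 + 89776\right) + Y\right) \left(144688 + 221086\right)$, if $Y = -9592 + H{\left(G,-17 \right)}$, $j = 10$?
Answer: $\frac{5193522792167}{85} \approx 6.11 \cdot 10^{10}$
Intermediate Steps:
$H{\left(P,h \right)} = \frac{13}{10} + \frac{P}{h}$
$Y = - \frac{1634589}{170}$ ($Y = -9592 + \left(\frac{13}{10} + \frac{417}{-17}\right) = -9592 + \left(\frac{13}{10} + 417 \left(- \frac{1}{17}\right)\right) = -9592 + \left(\frac{13}{10} - \frac{417}{17}\right) = -9592 - \frac{3949}{170} = - \frac{1634589}{170} \approx -9615.2$)
$\left(\left(86883 + 89776\right) + Y\right) \left(144688 + 221086\right) = \left(\left(86883 + 89776\right) - \frac{1634589}{170}\right) \left(144688 + 221086\right) = \left(176659 - \frac{1634589}{170}\right) 365774 = \frac{28397441}{170} \cdot 365774 = \frac{5193522792167}{85}$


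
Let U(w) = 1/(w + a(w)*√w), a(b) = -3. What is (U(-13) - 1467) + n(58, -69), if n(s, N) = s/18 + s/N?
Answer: (-909528*√13 + 3941495*I)/(207*(-13*I + 3*√13)) ≈ -1464.7 + 0.037821*I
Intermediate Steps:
n(s, N) = s/18 + s/N (n(s, N) = s*(1/18) + s/N = s/18 + s/N)
U(w) = 1/(w - 3*√w)
(U(-13) - 1467) + n(58, -69) = (1/(-13 - 3*I*√13) - 1467) + ((1/18)*58 + 58/(-69)) = (1/(-13 - 3*I*√13) - 1467) + (29/9 + 58*(-1/69)) = (1/(-13 - 3*I*√13) - 1467) + (29/9 - 58/69) = (-1467 + 1/(-13 - 3*I*√13)) + 493/207 = -303176/207 + 1/(-13 - 3*I*√13)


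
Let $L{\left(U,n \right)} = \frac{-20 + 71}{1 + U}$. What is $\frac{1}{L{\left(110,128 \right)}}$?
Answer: $\frac{37}{17} \approx 2.1765$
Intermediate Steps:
$L{\left(U,n \right)} = \frac{51}{1 + U}$
$\frac{1}{L{\left(110,128 \right)}} = \frac{1}{51 \frac{1}{1 + 110}} = \frac{1}{51 \cdot \frac{1}{111}} = \frac{1}{\frac{17}{37}} = \frac{37}{17}$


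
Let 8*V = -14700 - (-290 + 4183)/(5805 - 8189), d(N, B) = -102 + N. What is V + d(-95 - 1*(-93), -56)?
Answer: -37024395/19072 ≈ -1941.3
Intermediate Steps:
V = -35040907/19072 (V = (-14700 - (-290 + 4183)/(5805 - 8189))/8 = (-14700 - 3893/(-2384))/8 = (-14700 - 3893*(-1)/2384)/8 = (-14700 - 1*(-3893/2384))/8 = (-14700 + 3893/2384)/8 = (⅛)*(-35040907/2384) = -35040907/19072 ≈ -1837.3)
V + d(-95 - 1*(-93), -56) = -35040907/19072 + (-102 + (-95 - 1*(-93))) = -35040907/19072 + (-102 + (-95 + 93)) = -35040907/19072 + (-102 - 2) = -35040907/19072 - 104 = -37024395/19072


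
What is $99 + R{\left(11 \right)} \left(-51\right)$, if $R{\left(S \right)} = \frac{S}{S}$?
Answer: $48$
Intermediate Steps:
$R{\left(S \right)} = 1$
$99 + R{\left(11 \right)} \left(-51\right) = 99 + 1 \left(-51\right) = 99 - 51 = 48$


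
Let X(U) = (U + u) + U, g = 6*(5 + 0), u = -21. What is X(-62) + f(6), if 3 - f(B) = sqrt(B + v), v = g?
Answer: -148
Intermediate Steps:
g = 30 (g = 6*5 = 30)
v = 30
f(B) = 3 - sqrt(30 + B) (f(B) = 3 - sqrt(B + 30) = 3 - sqrt(30 + B))
X(U) = -21 + 2*U (X(U) = (U - 21) + U = (-21 + U) + U = -21 + 2*U)
X(-62) + f(6) = (-21 + 2*(-62)) + (3 - sqrt(30 + 6)) = (-21 - 124) + (3 - sqrt(36)) = -145 + (3 - 1*6) = -145 + (3 - 6) = -145 - 3 = -148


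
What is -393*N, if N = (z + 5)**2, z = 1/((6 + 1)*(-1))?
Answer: -454308/49 ≈ -9271.6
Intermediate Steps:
z = -1/7 (z = 1/(7*(-1)) = 1/(-7) = -1/7 ≈ -0.14286)
N = 1156/49 (N = (-1/7 + 5)**2 = (34/7)**2 = 1156/49 ≈ 23.592)
-393*N = -393*1156/49 = -454308/49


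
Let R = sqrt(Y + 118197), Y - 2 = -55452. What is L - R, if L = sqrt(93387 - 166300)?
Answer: -sqrt(62747) + I*sqrt(72913) ≈ -250.49 + 270.02*I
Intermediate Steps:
Y = -55450 (Y = 2 - 55452 = -55450)
R = sqrt(62747) (R = sqrt(-55450 + 118197) = sqrt(62747) ≈ 250.49)
L = I*sqrt(72913) (L = sqrt(-72913) = I*sqrt(72913) ≈ 270.02*I)
L - R = I*sqrt(72913) - sqrt(62747) = -sqrt(62747) + I*sqrt(72913)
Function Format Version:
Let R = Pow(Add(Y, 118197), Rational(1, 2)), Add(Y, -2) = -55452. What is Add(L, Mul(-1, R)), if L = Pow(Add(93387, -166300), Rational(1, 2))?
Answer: Add(Mul(-1, Pow(62747, Rational(1, 2))), Mul(I, Pow(72913, Rational(1, 2)))) ≈ Add(-250.49, Mul(270.02, I))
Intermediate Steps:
Y = -55450 (Y = Add(2, -55452) = -55450)
R = Pow(62747, Rational(1, 2)) (R = Pow(Add(-55450, 118197), Rational(1, 2)) = Pow(62747, Rational(1, 2)) ≈ 250.49)
L = Mul(I, Pow(72913, Rational(1, 2))) (L = Pow(-72913, Rational(1, 2)) = Mul(I, Pow(72913, Rational(1, 2))) ≈ Mul(270.02, I))
Add(L, Mul(-1, R)) = Add(Mul(I, Pow(72913, Rational(1, 2))), Mul(-1, Pow(62747, Rational(1, 2)))) = Add(Mul(-1, Pow(62747, Rational(1, 2))), Mul(I, Pow(72913, Rational(1, 2))))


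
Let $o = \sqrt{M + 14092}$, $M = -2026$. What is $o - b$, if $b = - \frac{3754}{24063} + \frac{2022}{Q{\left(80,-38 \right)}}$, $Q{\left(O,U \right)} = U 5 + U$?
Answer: $\frac{8251883}{914394} + \sqrt{12066} \approx 118.87$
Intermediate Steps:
$Q{\left(O,U \right)} = 6 U$ ($Q{\left(O,U \right)} = 5 U + U = 6 U$)
$o = \sqrt{12066}$ ($o = \sqrt{-2026 + 14092} = \sqrt{12066} \approx 109.85$)
$b = - \frac{8251883}{914394}$ ($b = - \frac{3754}{24063} + \frac{2022}{6 \left(-38\right)} = \left(-3754\right) \frac{1}{24063} + \frac{2022}{-228} = - \frac{3754}{24063} + 2022 \left(- \frac{1}{228}\right) = - \frac{3754}{24063} - \frac{337}{38} = - \frac{8251883}{914394} \approx -9.0244$)
$o - b = \sqrt{12066} - - \frac{8251883}{914394} = \sqrt{12066} + \frac{8251883}{914394} = \frac{8251883}{914394} + \sqrt{12066}$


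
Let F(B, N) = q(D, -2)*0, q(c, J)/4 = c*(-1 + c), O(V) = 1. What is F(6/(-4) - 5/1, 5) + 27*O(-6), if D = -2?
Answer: 27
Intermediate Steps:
q(c, J) = 4*c*(-1 + c) (q(c, J) = 4*(c*(-1 + c)) = 4*c*(-1 + c))
F(B, N) = 0 (F(B, N) = (4*(-2)*(-1 - 2))*0 = (4*(-2)*(-3))*0 = 24*0 = 0)
F(6/(-4) - 5/1, 5) + 27*O(-6) = 0 + 27*1 = 0 + 27 = 27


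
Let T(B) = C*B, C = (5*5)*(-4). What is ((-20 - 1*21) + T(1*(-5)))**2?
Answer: 210681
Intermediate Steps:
C = -100 (C = 25*(-4) = -100)
T(B) = -100*B
((-20 - 1*21) + T(1*(-5)))**2 = ((-20 - 1*21) - 100*(-5))**2 = ((-20 - 21) - 100*(-5))**2 = (-41 + 500)**2 = 459**2 = 210681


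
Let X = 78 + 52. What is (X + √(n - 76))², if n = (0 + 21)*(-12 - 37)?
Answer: (130 + I*√1105)² ≈ 15795.0 + 8642.8*I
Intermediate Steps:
X = 130
n = -1029 (n = 21*(-49) = -1029)
(X + √(n - 76))² = (130 + √(-1029 - 76))² = (130 + √(-1105))² = (130 + I*√1105)²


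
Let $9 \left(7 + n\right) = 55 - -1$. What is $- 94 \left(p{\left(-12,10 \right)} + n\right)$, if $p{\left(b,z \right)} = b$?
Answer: $\frac{10810}{9} \approx 1201.1$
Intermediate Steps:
$n = - \frac{7}{9}$ ($n = -7 + \frac{55 - -1}{9} = -7 + \frac{55 + 1}{9} = -7 + \frac{1}{9} \cdot 56 = -7 + \frac{56}{9} = - \frac{7}{9} \approx -0.77778$)
$- 94 \left(p{\left(-12,10 \right)} + n\right) = - 94 \left(-12 - \frac{7}{9}\right) = \left(-94\right) \left(- \frac{115}{9}\right) = \frac{10810}{9}$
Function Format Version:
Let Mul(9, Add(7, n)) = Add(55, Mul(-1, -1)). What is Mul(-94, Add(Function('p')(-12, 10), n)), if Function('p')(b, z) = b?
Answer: Rational(10810, 9) ≈ 1201.1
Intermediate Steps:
n = Rational(-7, 9) (n = Add(-7, Mul(Rational(1, 9), Add(55, Mul(-1, -1)))) = Add(-7, Mul(Rational(1, 9), Add(55, 1))) = Add(-7, Mul(Rational(1, 9), 56)) = Add(-7, Rational(56, 9)) = Rational(-7, 9) ≈ -0.77778)
Mul(-94, Add(Function('p')(-12, 10), n)) = Mul(-94, Add(-12, Rational(-7, 9))) = Mul(-94, Rational(-115, 9)) = Rational(10810, 9)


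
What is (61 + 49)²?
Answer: 12100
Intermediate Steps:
(61 + 49)² = 110² = 12100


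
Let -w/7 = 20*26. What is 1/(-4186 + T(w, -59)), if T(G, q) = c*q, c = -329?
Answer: 1/15225 ≈ 6.5681e-5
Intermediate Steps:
w = -3640 (w = -140*26 = -7*520 = -3640)
T(G, q) = -329*q
1/(-4186 + T(w, -59)) = 1/(-4186 - 329*(-59)) = 1/(-4186 + 19411) = 1/15225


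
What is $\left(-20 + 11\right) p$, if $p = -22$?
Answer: $198$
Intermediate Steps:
$\left(-20 + 11\right) p = \left(-20 + 11\right) \left(-22\right) = \left(-9\right) \left(-22\right) = 198$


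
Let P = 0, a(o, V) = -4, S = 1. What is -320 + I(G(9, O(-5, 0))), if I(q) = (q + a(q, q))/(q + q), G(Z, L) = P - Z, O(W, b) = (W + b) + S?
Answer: -5747/18 ≈ -319.28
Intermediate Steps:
O(W, b) = 1 + W + b (O(W, b) = (W + b) + 1 = 1 + W + b)
G(Z, L) = -Z (G(Z, L) = 0 - Z = -Z)
I(q) = (-4 + q)/(2*q) (I(q) = (q - 4)/(q + q) = (-4 + q)/((2*q)) = (-4 + q)*(1/(2*q)) = (-4 + q)/(2*q))
-320 + I(G(9, O(-5, 0))) = -320 + (-4 - 1*9)/(2*((-1*9))) = -320 + (½)*(-4 - 9)/(-9) = -320 + (½)*(-⅑)*(-13) = -320 + 13/18 = -5747/18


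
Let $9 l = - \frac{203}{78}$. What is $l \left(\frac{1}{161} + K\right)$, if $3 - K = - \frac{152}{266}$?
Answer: $- \frac{928}{897} \approx -1.0346$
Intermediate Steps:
$K = \frac{25}{7}$ ($K = 3 - - \frac{152}{266} = 3 - \left(-152\right) \frac{1}{266} = 3 - - \frac{4}{7} = 3 + \frac{4}{7} = \frac{25}{7} \approx 3.5714$)
$l = - \frac{203}{702}$ ($l = \frac{\left(-203\right) \frac{1}{78}}{9} = \frac{1}{9} \left(- \frac{203}{78}\right) = - \frac{203}{702} \approx -0.28917$)
$l \left(\frac{1}{161} + K\right) = - \frac{203 \left(\frac{1}{161} + \frac{25}{7}\right)}{702} = \left(- \frac{203}{702}\right) \frac{576}{161} = - \frac{928}{897}$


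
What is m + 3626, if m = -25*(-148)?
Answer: 7326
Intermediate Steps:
m = 3700
m + 3626 = 3700 + 3626 = 7326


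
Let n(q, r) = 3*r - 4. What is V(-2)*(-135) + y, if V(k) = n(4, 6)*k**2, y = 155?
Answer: -7405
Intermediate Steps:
n(q, r) = -4 + 3*r
V(k) = 14*k**2 (V(k) = (-4 + 3*6)*k**2 = (-4 + 18)*k**2 = 14*k**2)
V(-2)*(-135) + y = (14*(-2)**2)*(-135) + 155 = (14*4)*(-135) + 155 = 56*(-135) + 155 = -7560 + 155 = -7405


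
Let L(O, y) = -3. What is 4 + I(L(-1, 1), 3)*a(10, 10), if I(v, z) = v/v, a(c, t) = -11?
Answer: -7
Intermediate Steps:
I(v, z) = 1
4 + I(L(-1, 1), 3)*a(10, 10) = 4 + 1*(-11) = 4 - 11 = -7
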